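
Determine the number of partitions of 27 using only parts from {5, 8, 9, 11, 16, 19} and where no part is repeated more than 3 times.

They are:
19,8
16,11
11,11,5
11,8,8
9,9,9
9,8,5,5

6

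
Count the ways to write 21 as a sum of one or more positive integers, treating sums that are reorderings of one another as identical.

792

Counting exhaustively, 792 partitions satisfy the conditions.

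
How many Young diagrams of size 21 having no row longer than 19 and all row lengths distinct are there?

74

Direct enumeration gives 74 partitions.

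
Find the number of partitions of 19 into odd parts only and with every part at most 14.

50

There are too many to list fully; the first 12 (by largest part) are:
13 + 5 + 1
13 + 3 + 3
13 + 3 + 1 + 1 + 1
13 + 1 + 1 + 1 + 1 + 1 + 1
11 + 7 + 1
11 + 5 + 3
11 + 5 + 1 + 1 + 1
11 + 3 + 3 + 1 + 1
11 + 3 + 1 + 1 + 1 + 1 + 1
11 + 1 + 1 + 1 + 1 + 1 + 1 + 1 + 1
9 + 9 + 1
9 + 7 + 3
…and 38 more, for 50 total.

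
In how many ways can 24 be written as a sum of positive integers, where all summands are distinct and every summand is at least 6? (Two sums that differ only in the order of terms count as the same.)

Listing the qualifying partitions of 24:
24
18+6
17+7
16+8
15+9
14+10
13+11
11+7+6
10+8+6
9+8+7
That's 10 in total.

10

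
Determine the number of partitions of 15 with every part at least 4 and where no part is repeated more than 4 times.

8

They are:
15
4+11
5+10
6+9
7+8
4+4+7
4+5+6
5+5+5
Counting gives 8.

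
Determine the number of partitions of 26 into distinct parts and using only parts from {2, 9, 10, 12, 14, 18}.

Listing the qualifying partitions of 26:
12+14
2+10+14

2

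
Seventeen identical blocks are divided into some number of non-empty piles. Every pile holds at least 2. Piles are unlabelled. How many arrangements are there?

66

A partial list (first 12 by largest part):
17
2, 15
3, 14
4, 13
2, 2, 13
5, 12
2, 3, 12
6, 11
2, 4, 11
3, 3, 11
2, 2, 2, 11
7, 10
…and 54 more, for 66 total.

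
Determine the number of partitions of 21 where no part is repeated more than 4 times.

505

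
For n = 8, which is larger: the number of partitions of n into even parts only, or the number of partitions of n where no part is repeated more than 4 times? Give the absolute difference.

14

Partitions of 8 into even parts only: 5.
Partitions of 8 where no part is repeated more than 4 times: 19.
|5 − 19| = 14.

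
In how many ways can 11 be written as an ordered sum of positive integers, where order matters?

There are 10 gaps and each independently is a cut or not, giving 2^10 = 1024.

1024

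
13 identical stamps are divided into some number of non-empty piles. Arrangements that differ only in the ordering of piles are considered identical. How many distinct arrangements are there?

101

Enumerating by decreasing first part gives 101 partitions in all.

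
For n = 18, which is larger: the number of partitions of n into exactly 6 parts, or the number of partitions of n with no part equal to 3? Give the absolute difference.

151

Partitions of 18 into exactly 6 parts: 58.
Partitions of 18 with no part equal to 3: 209.
|58 − 209| = 151.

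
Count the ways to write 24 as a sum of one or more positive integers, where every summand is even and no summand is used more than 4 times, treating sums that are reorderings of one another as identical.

There are too many to list fully; the first 12 (by largest part) are:
24
22+2
20+4
20+2+2
18+6
18+4+2
18+2+2+2
16+8
16+6+2
16+4+4
16+4+2+2
16+2+2+2+2
…and 48 more, for 60 total.

60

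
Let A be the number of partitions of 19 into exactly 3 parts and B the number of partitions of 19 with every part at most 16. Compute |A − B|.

Partitions of 19 into exactly 3 parts: 30.
Partitions of 19 with every part at most 16: 486.
|30 − 486| = 456.

456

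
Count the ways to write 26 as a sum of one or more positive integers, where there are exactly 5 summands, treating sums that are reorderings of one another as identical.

There are 221 such partitions.

221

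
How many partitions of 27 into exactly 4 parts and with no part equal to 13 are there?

Enumerating by decreasing first part gives 134 partitions in all.

134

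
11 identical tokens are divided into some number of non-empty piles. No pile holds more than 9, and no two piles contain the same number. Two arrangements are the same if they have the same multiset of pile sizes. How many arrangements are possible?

Enumerating:
9 + 2
8 + 3
8 + 2 + 1
7 + 4
7 + 3 + 1
6 + 5
6 + 4 + 1
6 + 3 + 2
5 + 4 + 2
5 + 3 + 2 + 1

10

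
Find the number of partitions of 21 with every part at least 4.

27

There are too many to list fully; the first 12 (by largest part) are:
21
17,4
16,5
15,6
14,7
13,8
13,4,4
12,9
12,5,4
11,10
11,6,4
11,5,5
…and 15 more, for 27 total.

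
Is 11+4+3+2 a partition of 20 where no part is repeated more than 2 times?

Yes

The parts sum to 20, and the condition 'no summand is used more than 2 times' holds.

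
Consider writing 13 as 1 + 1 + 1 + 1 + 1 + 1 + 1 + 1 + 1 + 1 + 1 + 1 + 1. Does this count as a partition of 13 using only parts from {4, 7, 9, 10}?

No

The parts sum to 13, and the condition 'each summand belongs to {4, 7, 9, 10}' is violated.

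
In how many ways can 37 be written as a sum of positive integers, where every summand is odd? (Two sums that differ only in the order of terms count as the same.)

760

Direct enumeration gives 760 partitions.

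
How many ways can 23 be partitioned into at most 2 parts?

The partitions of 23 that satisfy the conditions:
23
22,1
21,2
20,3
19,4
18,5
17,6
16,7
15,8
14,9
13,10
12,11

12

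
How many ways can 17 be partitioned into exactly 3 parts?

Listing the qualifying partitions of 17:
15+1+1
14+2+1
13+3+1
13+2+2
12+4+1
12+3+2
11+5+1
11+4+2
11+3+3
10+6+1
10+5+2
10+4+3
9+7+1
9+6+2
9+5+3
9+4+4
8+8+1
8+7+2
8+6+3
8+5+4
7+7+3
7+6+4
7+5+5
6+6+5

24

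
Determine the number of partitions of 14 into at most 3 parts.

24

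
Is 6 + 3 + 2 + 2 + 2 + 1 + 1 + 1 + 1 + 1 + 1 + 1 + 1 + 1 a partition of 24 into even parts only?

The parts sum to 24, and the condition 'every summand is even' is violated.

No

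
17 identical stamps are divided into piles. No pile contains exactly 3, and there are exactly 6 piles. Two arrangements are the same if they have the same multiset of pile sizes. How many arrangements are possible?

21

They are:
12, 1, 1, 1, 1, 1
11, 2, 1, 1, 1, 1
10, 2, 2, 1, 1, 1
9, 4, 1, 1, 1, 1
9, 2, 2, 2, 1, 1
8, 5, 1, 1, 1, 1
8, 4, 2, 1, 1, 1
8, 2, 2, 2, 2, 1
7, 6, 1, 1, 1, 1
7, 5, 2, 1, 1, 1
7, 4, 2, 2, 1, 1
7, 2, 2, 2, 2, 2
6, 6, 2, 1, 1, 1
6, 5, 2, 2, 1, 1
6, 4, 4, 1, 1, 1
6, 4, 2, 2, 2, 1
5, 5, 4, 1, 1, 1
5, 5, 2, 2, 2, 1
5, 4, 4, 2, 1, 1
5, 4, 2, 2, 2, 2
4, 4, 4, 2, 2, 1
Counting gives 21.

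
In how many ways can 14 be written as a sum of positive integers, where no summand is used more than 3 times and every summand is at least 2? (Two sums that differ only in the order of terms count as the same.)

29

There are too many to list fully; the first 12 (by largest part) are:
14
12 + 2
11 + 3
10 + 4
10 + 2 + 2
9 + 5
9 + 3 + 2
8 + 6
8 + 4 + 2
8 + 3 + 3
8 + 2 + 2 + 2
7 + 7
…and 17 more, for 29 total.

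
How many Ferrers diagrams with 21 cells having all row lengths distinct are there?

Enumerating by decreasing first part gives 76 partitions in all.

76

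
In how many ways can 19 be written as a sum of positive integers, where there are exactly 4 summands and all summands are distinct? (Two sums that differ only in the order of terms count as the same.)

Enumerating:
13, 3, 2, 1
12, 4, 2, 1
11, 5, 2, 1
11, 4, 3, 1
10, 6, 2, 1
10, 5, 3, 1
10, 4, 3, 2
9, 7, 2, 1
9, 6, 3, 1
9, 5, 4, 1
9, 5, 3, 2
8, 7, 3, 1
8, 6, 4, 1
8, 6, 3, 2
8, 5, 4, 2
7, 6, 5, 1
7, 6, 4, 2
7, 5, 4, 3
Counting gives 18.

18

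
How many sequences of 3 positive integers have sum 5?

6

Place 2 bars in the 4 internal gaps of a row of 5 dots: C(4,2) = 6.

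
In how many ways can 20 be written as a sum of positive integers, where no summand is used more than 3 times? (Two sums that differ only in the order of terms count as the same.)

320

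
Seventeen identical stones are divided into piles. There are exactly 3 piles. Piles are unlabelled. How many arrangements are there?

24

The partitions of 17 that satisfy the conditions:
15+1+1
14+2+1
13+3+1
13+2+2
12+4+1
12+3+2
11+5+1
11+4+2
11+3+3
10+6+1
10+5+2
10+4+3
9+7+1
9+6+2
9+5+3
9+4+4
8+8+1
8+7+2
8+6+3
8+5+4
7+7+3
7+6+4
7+5+5
6+6+5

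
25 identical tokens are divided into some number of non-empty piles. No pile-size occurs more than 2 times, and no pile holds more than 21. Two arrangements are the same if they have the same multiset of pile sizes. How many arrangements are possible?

507

Direct enumeration gives 507 partitions.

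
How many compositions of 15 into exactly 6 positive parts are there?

A composition of 15 into 6 positive parts is chosen by placing 5 dividers among the 14 gaps between 15 units: C(14,5) = 2002.

2002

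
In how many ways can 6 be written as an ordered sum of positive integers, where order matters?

Each of the 5 gaps between 6 units is either a break or not: 2^5 = 32.

32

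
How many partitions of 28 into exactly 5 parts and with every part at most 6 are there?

The partitions of 28 that satisfy the conditions:
4, 6, 6, 6, 6
5, 5, 6, 6, 6

2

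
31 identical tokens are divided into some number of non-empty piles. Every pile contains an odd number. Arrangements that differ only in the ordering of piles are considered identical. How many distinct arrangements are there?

Systematic enumeration (by largest part, then next-largest, …) yields 340.

340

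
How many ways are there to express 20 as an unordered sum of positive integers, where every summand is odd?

There are too many to list fully; the first 12 (by largest part) are:
1, 19
3, 17
1, 1, 1, 17
5, 15
1, 1, 3, 15
1, 1, 1, 1, 1, 15
7, 13
1, 1, 5, 13
1, 3, 3, 13
1, 1, 1, 1, 3, 13
1, 1, 1, 1, 1, 1, 1, 13
9, 11
…and 52 more, for 64 total.

64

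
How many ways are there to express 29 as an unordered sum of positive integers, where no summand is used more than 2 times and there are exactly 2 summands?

14

Enumerating:
28,1
27,2
26,3
25,4
24,5
23,6
22,7
21,8
20,9
19,10
18,11
17,12
16,13
15,14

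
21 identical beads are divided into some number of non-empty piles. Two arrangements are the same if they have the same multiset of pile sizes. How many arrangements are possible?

A full systematic count gives 792.

792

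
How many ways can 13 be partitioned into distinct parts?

18

Listing the qualifying partitions of 13:
13
12 + 1
11 + 2
10 + 3
10 + 2 + 1
9 + 4
9 + 3 + 1
8 + 5
8 + 4 + 1
8 + 3 + 2
7 + 6
7 + 5 + 1
7 + 4 + 2
7 + 3 + 2 + 1
6 + 5 + 2
6 + 4 + 3
6 + 4 + 2 + 1
5 + 4 + 3 + 1
Counting gives 18.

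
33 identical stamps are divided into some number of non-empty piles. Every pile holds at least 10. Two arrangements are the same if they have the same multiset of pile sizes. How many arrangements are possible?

11

They are:
33
23,10
22,11
21,12
20,13
19,14
18,15
17,16
13,10,10
12,11,10
11,11,11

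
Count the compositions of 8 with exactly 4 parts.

35

A composition of 8 into 4 positive parts is chosen by placing 3 dividers among the 7 gaps between 8 units: C(7,3) = 35.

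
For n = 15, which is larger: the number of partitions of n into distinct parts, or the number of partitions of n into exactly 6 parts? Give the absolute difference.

1

Partitions of 15 into distinct parts: 27.
Partitions of 15 into exactly 6 parts: 26.
|27 − 26| = 1.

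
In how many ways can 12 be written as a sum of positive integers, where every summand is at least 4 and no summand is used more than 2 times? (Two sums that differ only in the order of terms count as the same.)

Enumerating:
12
8, 4
7, 5
6, 6

4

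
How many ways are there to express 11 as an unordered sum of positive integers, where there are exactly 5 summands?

10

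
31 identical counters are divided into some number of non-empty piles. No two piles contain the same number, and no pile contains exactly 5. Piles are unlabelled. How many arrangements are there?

There are 228 such partitions.

228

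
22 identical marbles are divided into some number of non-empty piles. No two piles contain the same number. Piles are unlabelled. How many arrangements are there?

There are 89 such partitions.

89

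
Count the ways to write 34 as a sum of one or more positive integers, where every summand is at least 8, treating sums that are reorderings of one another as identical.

27

A partial list (first 12 by largest part):
34
26, 8
25, 9
24, 10
23, 11
22, 12
21, 13
20, 14
19, 15
18, 16
18, 8, 8
17, 17
…and 15 more, for 27 total.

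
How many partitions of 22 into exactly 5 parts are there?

119

There are 119 such partitions.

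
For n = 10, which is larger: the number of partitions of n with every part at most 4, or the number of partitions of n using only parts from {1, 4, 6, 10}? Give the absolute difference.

17

Partitions of 10 with every part at most 4: 23.
Partitions of 10 using only parts from {1, 4, 6, 10}: 6.
|23 − 6| = 17.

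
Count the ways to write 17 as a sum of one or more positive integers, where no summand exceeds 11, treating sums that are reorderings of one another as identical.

Direct enumeration gives 278 partitions.

278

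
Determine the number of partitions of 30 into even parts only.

176

Counting exhaustively, 176 partitions satisfy the conditions.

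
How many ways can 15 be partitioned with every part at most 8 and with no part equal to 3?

76

A full systematic count gives 76.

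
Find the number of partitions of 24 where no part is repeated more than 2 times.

Enumerating by decreasing first part gives 431 partitions in all.

431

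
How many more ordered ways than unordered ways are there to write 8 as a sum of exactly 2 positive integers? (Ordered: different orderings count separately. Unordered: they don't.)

3

Compositions: C(7,1) = 7.
Unordered (partitions into 2 parts): 4.
Difference: 7 − 4 = 3.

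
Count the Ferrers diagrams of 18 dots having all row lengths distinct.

46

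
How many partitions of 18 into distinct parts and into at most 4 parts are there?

43

There are too many to list fully; the first 12 (by largest part) are:
18
17 + 1
16 + 2
15 + 3
15 + 2 + 1
14 + 4
14 + 3 + 1
13 + 5
13 + 4 + 1
13 + 3 + 2
12 + 6
12 + 5 + 1
…and 31 more, for 43 total.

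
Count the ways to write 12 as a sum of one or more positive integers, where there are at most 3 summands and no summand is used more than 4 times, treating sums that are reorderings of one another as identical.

19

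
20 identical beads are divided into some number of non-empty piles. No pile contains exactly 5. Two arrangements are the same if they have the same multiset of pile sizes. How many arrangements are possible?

451

Enumerating by decreasing first part gives 451 partitions in all.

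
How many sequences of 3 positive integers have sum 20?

Equivalently, choose which 2 of the 19 gaps become plus signs: C(19,2) = 171.

171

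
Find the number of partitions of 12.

Direct enumeration gives 77 partitions.

77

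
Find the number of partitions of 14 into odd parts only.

Listing the qualifying partitions of 14:
1 + 13
3 + 11
1 + 1 + 1 + 11
5 + 9
1 + 1 + 3 + 9
1 + 1 + 1 + 1 + 1 + 9
7 + 7
1 + 1 + 5 + 7
1 + 3 + 3 + 7
1 + 1 + 1 + 1 + 3 + 7
1 + 1 + 1 + 1 + 1 + 1 + 1 + 7
1 + 3 + 5 + 5
1 + 1 + 1 + 1 + 5 + 5
3 + 3 + 3 + 5
1 + 1 + 1 + 3 + 3 + 5
1 + 1 + 1 + 1 + 1 + 1 + 3 + 5
1 + 1 + 1 + 1 + 1 + 1 + 1 + 1 + 1 + 5
1 + 1 + 3 + 3 + 3 + 3
1 + 1 + 1 + 1 + 1 + 3 + 3 + 3
1 + 1 + 1 + 1 + 1 + 1 + 1 + 1 + 3 + 3
1 + 1 + 1 + 1 + 1 + 1 + 1 + 1 + 1 + 1 + 1 + 3
1 + 1 + 1 + 1 + 1 + 1 + 1 + 1 + 1 + 1 + 1 + 1 + 1 + 1

22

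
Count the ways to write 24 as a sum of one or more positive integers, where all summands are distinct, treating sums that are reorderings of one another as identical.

Enumerating by decreasing first part gives 122 partitions in all.

122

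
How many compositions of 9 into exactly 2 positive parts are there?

Place 1 bars in the 8 internal gaps of a row of 9 dots: C(8,1) = 8.

8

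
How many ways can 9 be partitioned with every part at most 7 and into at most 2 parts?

Enumerating:
2, 7
3, 6
4, 5

3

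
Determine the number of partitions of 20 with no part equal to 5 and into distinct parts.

There are too many to list fully; the first 12 (by largest part) are:
20
19, 1
18, 2
17, 3
17, 2, 1
16, 4
16, 3, 1
15, 4, 1
15, 3, 2
14, 6
14, 4, 2
14, 3, 2, 1
…and 33 more, for 45 total.

45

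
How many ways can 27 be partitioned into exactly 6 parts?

Systematic enumeration (by largest part, then next-largest, …) yields 331.

331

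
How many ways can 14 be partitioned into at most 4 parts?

There are too many to list fully; the first 12 (by largest part) are:
14
13,1
12,2
12,1,1
11,3
11,2,1
11,1,1,1
10,4
10,3,1
10,2,2
10,2,1,1
9,5
…and 35 more, for 47 total.

47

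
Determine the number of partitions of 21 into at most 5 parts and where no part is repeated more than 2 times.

184

Direct enumeration gives 184 partitions.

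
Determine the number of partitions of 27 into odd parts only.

Systematic enumeration (by largest part, then next-largest, …) yields 192.

192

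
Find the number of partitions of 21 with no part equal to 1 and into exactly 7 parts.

15

Enumerating:
9 + 2 + 2 + 2 + 2 + 2 + 2
8 + 3 + 2 + 2 + 2 + 2 + 2
7 + 4 + 2 + 2 + 2 + 2 + 2
7 + 3 + 3 + 2 + 2 + 2 + 2
6 + 5 + 2 + 2 + 2 + 2 + 2
6 + 4 + 3 + 2 + 2 + 2 + 2
6 + 3 + 3 + 3 + 2 + 2 + 2
5 + 5 + 3 + 2 + 2 + 2 + 2
5 + 4 + 4 + 2 + 2 + 2 + 2
5 + 4 + 3 + 3 + 2 + 2 + 2
5 + 3 + 3 + 3 + 3 + 2 + 2
4 + 4 + 4 + 3 + 2 + 2 + 2
4 + 4 + 3 + 3 + 3 + 2 + 2
4 + 3 + 3 + 3 + 3 + 3 + 2
3 + 3 + 3 + 3 + 3 + 3 + 3
Counting gives 15.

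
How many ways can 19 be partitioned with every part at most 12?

460

Counting exhaustively, 460 partitions satisfy the conditions.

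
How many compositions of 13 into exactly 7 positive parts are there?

924

A composition of 13 into 7 positive parts is chosen by placing 6 dividers among the 12 gaps between 13 units: C(12,6) = 924.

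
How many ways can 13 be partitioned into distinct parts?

18

They are:
13
12 + 1
11 + 2
10 + 3
10 + 2 + 1
9 + 4
9 + 3 + 1
8 + 5
8 + 4 + 1
8 + 3 + 2
7 + 6
7 + 5 + 1
7 + 4 + 2
7 + 3 + 2 + 1
6 + 5 + 2
6 + 4 + 3
6 + 4 + 2 + 1
5 + 4 + 3 + 1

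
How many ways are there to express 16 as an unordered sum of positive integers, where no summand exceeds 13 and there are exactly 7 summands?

A partial list (first 12 by largest part):
10,1,1,1,1,1,1
9,2,1,1,1,1,1
8,3,1,1,1,1,1
8,2,2,1,1,1,1
7,4,1,1,1,1,1
7,3,2,1,1,1,1
7,2,2,2,1,1,1
6,5,1,1,1,1,1
6,4,2,1,1,1,1
6,3,3,1,1,1,1
6,3,2,2,1,1,1
6,2,2,2,2,1,1
…and 16 more, for 28 total.

28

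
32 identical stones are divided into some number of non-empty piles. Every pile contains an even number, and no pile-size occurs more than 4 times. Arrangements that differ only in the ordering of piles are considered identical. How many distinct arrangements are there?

Direct enumeration gives 164 partitions.

164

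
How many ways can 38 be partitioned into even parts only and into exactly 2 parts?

9

Listing the qualifying partitions of 38:
36,2
34,4
32,6
30,8
28,10
26,12
24,14
22,16
20,18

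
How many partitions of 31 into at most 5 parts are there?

748

A full systematic count gives 748.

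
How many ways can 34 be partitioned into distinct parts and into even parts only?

38

There are too many to list fully; the first 12 (by largest part) are:
34
32,2
30,4
28,6
28,4,2
26,8
26,6,2
24,10
24,8,2
24,6,4
22,12
22,10,2
…and 26 more, for 38 total.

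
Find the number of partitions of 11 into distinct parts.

They are:
11
10+1
9+2
8+3
8+2+1
7+4
7+3+1
6+5
6+4+1
6+3+2
5+4+2
5+3+2+1

12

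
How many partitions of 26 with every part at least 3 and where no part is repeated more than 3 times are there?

138

A full systematic count gives 138.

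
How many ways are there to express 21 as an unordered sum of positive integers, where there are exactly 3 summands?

37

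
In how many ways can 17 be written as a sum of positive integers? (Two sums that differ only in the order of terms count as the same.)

Systematic enumeration (by largest part, then next-largest, …) yields 297.

297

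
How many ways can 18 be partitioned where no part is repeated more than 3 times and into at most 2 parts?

10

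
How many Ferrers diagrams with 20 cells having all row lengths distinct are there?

64

A partial list (first 12 by largest part):
20
19 + 1
18 + 2
17 + 3
17 + 2 + 1
16 + 4
16 + 3 + 1
15 + 5
15 + 4 + 1
15 + 3 + 2
14 + 6
14 + 5 + 1
…and 52 more, for 64 total.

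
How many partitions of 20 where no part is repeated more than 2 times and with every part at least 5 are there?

Listing the qualifying partitions of 20:
20
5, 15
6, 14
7, 13
8, 12
9, 11
10, 10
5, 5, 10
5, 6, 9
5, 7, 8
6, 6, 8
6, 7, 7
Counting gives 12.

12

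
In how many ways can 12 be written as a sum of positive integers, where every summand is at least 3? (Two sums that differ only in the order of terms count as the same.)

9

Listing the qualifying partitions of 12:
12
9,3
8,4
7,5
6,6
6,3,3
5,4,3
4,4,4
3,3,3,3
That's 9 in total.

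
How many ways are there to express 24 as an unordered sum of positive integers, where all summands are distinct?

122

Systematic enumeration (by largest part, then next-largest, …) yields 122.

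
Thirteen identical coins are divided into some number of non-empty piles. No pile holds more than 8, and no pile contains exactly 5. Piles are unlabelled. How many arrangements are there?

67

There are too many to list fully; the first 12 (by largest part) are:
8 + 4 + 1
8 + 3 + 2
8 + 3 + 1 + 1
8 + 2 + 2 + 1
8 + 2 + 1 + 1 + 1
8 + 1 + 1 + 1 + 1 + 1
7 + 6
7 + 4 + 2
7 + 4 + 1 + 1
7 + 3 + 3
7 + 3 + 2 + 1
7 + 3 + 1 + 1 + 1
…and 55 more, for 67 total.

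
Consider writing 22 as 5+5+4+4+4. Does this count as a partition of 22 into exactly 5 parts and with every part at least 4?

The parts sum to 22, and the condition 'there are exactly 5 summands' holds; the condition 'every summand is at least 4' holds.

Yes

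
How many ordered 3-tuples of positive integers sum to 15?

91

By stars and bars with positive parts, the count is C(14,2) = 91.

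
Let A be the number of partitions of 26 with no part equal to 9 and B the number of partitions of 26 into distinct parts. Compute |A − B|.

1974

Partitions of 26 with no part equal to 9: 2139.
Partitions of 26 into distinct parts: 165.
|2139 − 165| = 1974.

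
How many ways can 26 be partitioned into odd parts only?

165

Direct enumeration gives 165 partitions.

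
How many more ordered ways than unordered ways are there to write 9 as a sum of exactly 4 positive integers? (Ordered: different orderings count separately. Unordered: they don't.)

Ordered (compositions into 4 parts): C(8,3) = 56.
Partitions of 9 into exactly 4 parts: 6.
Difference: 56 − 6 = 50.

50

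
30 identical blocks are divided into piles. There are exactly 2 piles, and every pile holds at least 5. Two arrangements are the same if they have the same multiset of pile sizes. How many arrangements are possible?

Listing the qualifying partitions of 30:
5 + 25
6 + 24
7 + 23
8 + 22
9 + 21
10 + 20
11 + 19
12 + 18
13 + 17
14 + 16
15 + 15
That's 11 in total.

11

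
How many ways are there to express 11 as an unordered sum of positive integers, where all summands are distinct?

12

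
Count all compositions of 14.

The number of compositions of n is 2^(n−1); here 2^13 = 8192.

8192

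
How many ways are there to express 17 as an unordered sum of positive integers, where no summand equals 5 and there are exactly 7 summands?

27

There are too many to list fully; the first 12 (by largest part) are:
11 + 1 + 1 + 1 + 1 + 1 + 1
10 + 2 + 1 + 1 + 1 + 1 + 1
9 + 3 + 1 + 1 + 1 + 1 + 1
9 + 2 + 2 + 1 + 1 + 1 + 1
8 + 4 + 1 + 1 + 1 + 1 + 1
8 + 3 + 2 + 1 + 1 + 1 + 1
8 + 2 + 2 + 2 + 1 + 1 + 1
7 + 4 + 2 + 1 + 1 + 1 + 1
7 + 3 + 3 + 1 + 1 + 1 + 1
7 + 3 + 2 + 2 + 1 + 1 + 1
7 + 2 + 2 + 2 + 2 + 1 + 1
6 + 6 + 1 + 1 + 1 + 1 + 1
…and 15 more, for 27 total.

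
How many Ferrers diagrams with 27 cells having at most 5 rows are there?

Direct enumeration gives 480 partitions.

480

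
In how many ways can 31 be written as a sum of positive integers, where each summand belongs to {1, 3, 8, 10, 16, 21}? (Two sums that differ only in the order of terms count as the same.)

67

A partial list (first 12 by largest part):
21,10
21,8,1,1
21,3,3,3,1
21,3,3,1,1,1,1
21,3,1,1,1,1,1,1,1
21,1,1,1,1,1,1,1,1,1,1
16,10,3,1,1
16,10,1,1,1,1,1
16,8,3,3,1
16,8,3,1,1,1,1
16,8,1,1,1,1,1,1,1
16,3,3,3,3,3
…and 55 more, for 67 total.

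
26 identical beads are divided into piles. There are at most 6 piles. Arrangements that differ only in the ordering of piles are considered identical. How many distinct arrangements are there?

Direct enumeration gives 709 partitions.

709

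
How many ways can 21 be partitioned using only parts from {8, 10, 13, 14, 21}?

2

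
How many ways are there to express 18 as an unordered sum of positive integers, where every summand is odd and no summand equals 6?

A partial list (first 12 by largest part):
17,1
15,3
15,1,1,1
13,5
13,3,1,1
13,1,1,1,1,1
11,7
11,5,1,1
11,3,3,1
11,3,1,1,1,1
11,1,1,1,1,1,1,1
9,9
…and 34 more, for 46 total.

46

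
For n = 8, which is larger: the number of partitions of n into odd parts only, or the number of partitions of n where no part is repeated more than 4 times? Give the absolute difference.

13

Partitions of 8 into odd parts only: 6.
Partitions of 8 where no part is repeated more than 4 times: 19.
|6 − 19| = 13.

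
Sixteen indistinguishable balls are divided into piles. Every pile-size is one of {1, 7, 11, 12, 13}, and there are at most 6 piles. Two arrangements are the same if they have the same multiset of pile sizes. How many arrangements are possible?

They are:
13+1+1+1
12+1+1+1+1
11+1+1+1+1+1
7+7+1+1
That's 4 in total.

4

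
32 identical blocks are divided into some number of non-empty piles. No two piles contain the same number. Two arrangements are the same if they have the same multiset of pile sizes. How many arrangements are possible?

Enumerating by decreasing first part gives 390 partitions in all.

390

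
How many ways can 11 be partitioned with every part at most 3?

16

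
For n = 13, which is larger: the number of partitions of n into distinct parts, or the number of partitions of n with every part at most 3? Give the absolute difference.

3

Partitions of 13 into distinct parts: 18.
Partitions of 13 with every part at most 3: 21.
|18 − 21| = 3.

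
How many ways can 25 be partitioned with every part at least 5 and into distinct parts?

17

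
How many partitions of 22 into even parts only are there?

There are too many to list fully; the first 12 (by largest part) are:
22
2,20
4,18
2,2,18
6,16
2,4,16
2,2,2,16
8,14
2,6,14
4,4,14
2,2,4,14
2,2,2,2,14
…and 44 more, for 56 total.

56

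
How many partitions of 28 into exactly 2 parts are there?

14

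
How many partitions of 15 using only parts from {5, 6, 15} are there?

They are:
15
5, 5, 5

2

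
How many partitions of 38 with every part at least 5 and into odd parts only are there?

31

There are too many to list fully; the first 12 (by largest part) are:
5+33
7+31
9+29
11+27
13+25
15+23
5+5+5+23
17+21
5+5+7+21
19+19
5+5+9+19
5+7+7+19
…and 19 more, for 31 total.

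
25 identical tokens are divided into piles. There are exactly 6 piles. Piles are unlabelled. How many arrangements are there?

Counting exhaustively, 235 partitions satisfy the conditions.

235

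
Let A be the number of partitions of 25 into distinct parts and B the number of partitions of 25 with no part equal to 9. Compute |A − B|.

Partitions of 25 into distinct parts: 142.
Partitions of 25 with no part equal to 9: 1727.
|142 − 1727| = 1585.

1585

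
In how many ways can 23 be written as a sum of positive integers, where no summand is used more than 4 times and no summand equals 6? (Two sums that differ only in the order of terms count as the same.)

564

Counting exhaustively, 564 partitions satisfy the conditions.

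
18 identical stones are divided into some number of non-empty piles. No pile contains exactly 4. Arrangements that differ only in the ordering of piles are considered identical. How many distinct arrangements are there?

Systematic enumeration (by largest part, then next-largest, …) yields 250.

250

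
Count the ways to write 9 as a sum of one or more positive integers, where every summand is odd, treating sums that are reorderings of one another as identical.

Enumerating:
9
7,1,1
5,3,1
5,1,1,1,1
3,3,3
3,3,1,1,1
3,1,1,1,1,1,1
1,1,1,1,1,1,1,1,1

8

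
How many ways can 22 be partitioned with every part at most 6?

391

A full systematic count gives 391.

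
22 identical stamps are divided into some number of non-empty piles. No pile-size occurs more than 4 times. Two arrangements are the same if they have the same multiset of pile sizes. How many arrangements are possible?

628

Direct enumeration gives 628 partitions.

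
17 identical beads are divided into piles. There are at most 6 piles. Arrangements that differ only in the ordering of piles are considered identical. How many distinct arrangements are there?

163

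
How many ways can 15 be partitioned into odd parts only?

27

There are too many to list fully; the first 12 (by largest part) are:
15
13 + 1 + 1
11 + 3 + 1
11 + 1 + 1 + 1 + 1
9 + 5 + 1
9 + 3 + 3
9 + 3 + 1 + 1 + 1
9 + 1 + 1 + 1 + 1 + 1 + 1
7 + 7 + 1
7 + 5 + 3
7 + 5 + 1 + 1 + 1
7 + 3 + 3 + 1 + 1
…and 15 more, for 27 total.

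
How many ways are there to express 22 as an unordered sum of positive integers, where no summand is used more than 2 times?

297

There are 297 such partitions.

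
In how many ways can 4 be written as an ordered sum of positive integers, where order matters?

The number of compositions of n is 2^(n−1); here 2^3 = 8.

8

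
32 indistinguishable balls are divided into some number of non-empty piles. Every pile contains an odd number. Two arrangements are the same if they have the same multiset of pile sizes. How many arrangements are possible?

390

There are 390 such partitions.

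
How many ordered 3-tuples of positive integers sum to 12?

By stars and bars with positive parts, the count is C(11,2) = 55.

55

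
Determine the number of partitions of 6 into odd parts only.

4

Enumerating:
1 + 5
3 + 3
1 + 1 + 1 + 3
1 + 1 + 1 + 1 + 1 + 1
Counting gives 4.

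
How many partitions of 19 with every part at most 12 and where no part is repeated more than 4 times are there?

297

There are 297 such partitions.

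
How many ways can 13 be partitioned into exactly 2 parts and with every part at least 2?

5

The partitions of 13 that satisfy the conditions:
11,2
10,3
9,4
8,5
7,6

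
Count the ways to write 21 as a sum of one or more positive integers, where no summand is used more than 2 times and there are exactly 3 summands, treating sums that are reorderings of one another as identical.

A partial list (first 12 by largest part):
19 + 1 + 1
18 + 2 + 1
17 + 3 + 1
17 + 2 + 2
16 + 4 + 1
16 + 3 + 2
15 + 5 + 1
15 + 4 + 2
15 + 3 + 3
14 + 6 + 1
14 + 5 + 2
14 + 4 + 3
…and 24 more, for 36 total.

36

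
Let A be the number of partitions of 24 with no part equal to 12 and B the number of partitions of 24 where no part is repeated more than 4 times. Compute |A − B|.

Partitions of 24 with no part equal to 12: 1498.
Partitions of 24 where no part is repeated more than 4 times: 950.
|1498 − 950| = 548.

548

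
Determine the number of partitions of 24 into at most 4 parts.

169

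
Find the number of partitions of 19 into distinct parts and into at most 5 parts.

54

A partial list (first 12 by largest part):
19
18, 1
17, 2
16, 3
16, 2, 1
15, 4
15, 3, 1
14, 5
14, 4, 1
14, 3, 2
13, 6
13, 5, 1
…and 42 more, for 54 total.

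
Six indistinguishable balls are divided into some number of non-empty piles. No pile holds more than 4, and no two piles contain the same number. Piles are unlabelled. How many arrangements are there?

2

Listing the qualifying partitions of 6:
4, 2
3, 2, 1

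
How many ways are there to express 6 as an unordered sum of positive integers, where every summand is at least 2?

4

Listing the qualifying partitions of 6:
6
4,2
3,3
2,2,2
That's 4 in total.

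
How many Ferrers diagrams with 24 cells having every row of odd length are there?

122

Direct enumeration gives 122 partitions.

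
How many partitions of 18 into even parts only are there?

There are too many to list fully; the first 12 (by largest part) are:
18
16 + 2
14 + 4
14 + 2 + 2
12 + 6
12 + 4 + 2
12 + 2 + 2 + 2
10 + 8
10 + 6 + 2
10 + 4 + 4
10 + 4 + 2 + 2
10 + 2 + 2 + 2 + 2
…and 18 more, for 30 total.

30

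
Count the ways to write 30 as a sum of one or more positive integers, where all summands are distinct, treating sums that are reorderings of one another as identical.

296

Counting exhaustively, 296 partitions satisfy the conditions.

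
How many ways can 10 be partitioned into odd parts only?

The partitions of 10 that satisfy the conditions:
9 + 1
7 + 3
7 + 1 + 1 + 1
5 + 5
5 + 3 + 1 + 1
5 + 1 + 1 + 1 + 1 + 1
3 + 3 + 3 + 1
3 + 3 + 1 + 1 + 1 + 1
3 + 1 + 1 + 1 + 1 + 1 + 1 + 1
1 + 1 + 1 + 1 + 1 + 1 + 1 + 1 + 1 + 1
Counting gives 10.

10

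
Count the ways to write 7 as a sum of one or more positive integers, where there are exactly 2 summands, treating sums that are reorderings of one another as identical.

3

They are:
6,1
5,2
4,3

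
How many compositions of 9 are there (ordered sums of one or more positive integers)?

256

There are 8 gaps and each independently is a cut or not, giving 2^8 = 256.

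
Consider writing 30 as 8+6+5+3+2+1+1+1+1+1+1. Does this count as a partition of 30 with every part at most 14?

Yes

The parts sum to 30, and the condition 'no summand exceeds 14' holds.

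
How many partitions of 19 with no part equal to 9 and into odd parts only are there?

44

A partial list (first 12 by largest part):
19
17 + 1 + 1
15 + 3 + 1
15 + 1 + 1 + 1 + 1
13 + 5 + 1
13 + 3 + 3
13 + 3 + 1 + 1 + 1
13 + 1 + 1 + 1 + 1 + 1 + 1
11 + 7 + 1
11 + 5 + 3
11 + 5 + 1 + 1 + 1
11 + 3 + 3 + 1 + 1
…and 32 more, for 44 total.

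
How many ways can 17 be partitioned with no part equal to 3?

Counting exhaustively, 162 partitions satisfy the conditions.

162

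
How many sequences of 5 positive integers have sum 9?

A composition of 9 into 5 positive parts is chosen by placing 4 dividers among the 8 gaps between 9 units: C(8,4) = 70.

70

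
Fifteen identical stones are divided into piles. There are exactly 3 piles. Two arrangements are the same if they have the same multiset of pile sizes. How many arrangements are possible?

19

Listing the qualifying partitions of 15:
13,1,1
12,2,1
11,3,1
11,2,2
10,4,1
10,3,2
9,5,1
9,4,2
9,3,3
8,6,1
8,5,2
8,4,3
7,7,1
7,6,2
7,5,3
7,4,4
6,6,3
6,5,4
5,5,5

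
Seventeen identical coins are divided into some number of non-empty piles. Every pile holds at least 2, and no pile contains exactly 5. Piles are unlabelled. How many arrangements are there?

45

There are too many to list fully; the first 12 (by largest part) are:
17
15, 2
14, 3
13, 4
13, 2, 2
12, 3, 2
11, 6
11, 4, 2
11, 3, 3
11, 2, 2, 2
10, 7
10, 4, 3
…and 33 more, for 45 total.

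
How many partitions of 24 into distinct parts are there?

122

Enumerating by decreasing first part gives 122 partitions in all.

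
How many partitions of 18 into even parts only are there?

30

A partial list (first 12 by largest part):
18
2,16
4,14
2,2,14
6,12
2,4,12
2,2,2,12
8,10
2,6,10
4,4,10
2,2,4,10
2,2,2,2,10
…and 18 more, for 30 total.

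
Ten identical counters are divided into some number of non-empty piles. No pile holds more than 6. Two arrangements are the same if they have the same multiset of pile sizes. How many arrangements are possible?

35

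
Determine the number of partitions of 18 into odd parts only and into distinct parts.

5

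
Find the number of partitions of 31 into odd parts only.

Counting exhaustively, 340 partitions satisfy the conditions.

340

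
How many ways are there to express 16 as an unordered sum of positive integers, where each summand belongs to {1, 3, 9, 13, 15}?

The partitions of 16 that satisfy the conditions:
15+1
13+3
13+1+1+1
9+3+3+1
9+3+1+1+1+1
9+1+1+1+1+1+1+1
3+3+3+3+3+1
3+3+3+3+1+1+1+1
3+3+3+1+1+1+1+1+1+1
3+3+1+1+1+1+1+1+1+1+1+1
3+1+1+1+1+1+1+1+1+1+1+1+1+1
1+1+1+1+1+1+1+1+1+1+1+1+1+1+1+1

12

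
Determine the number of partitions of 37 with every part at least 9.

26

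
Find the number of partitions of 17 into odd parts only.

A partial list (first 12 by largest part):
17
15, 1, 1
13, 3, 1
13, 1, 1, 1, 1
11, 5, 1
11, 3, 3
11, 3, 1, 1, 1
11, 1, 1, 1, 1, 1, 1
9, 7, 1
9, 5, 3
9, 5, 1, 1, 1
9, 3, 3, 1, 1
…and 26 more, for 38 total.

38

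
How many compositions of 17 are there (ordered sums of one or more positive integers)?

There are 16 gaps and each independently is a cut or not, giving 2^16 = 65536.

65536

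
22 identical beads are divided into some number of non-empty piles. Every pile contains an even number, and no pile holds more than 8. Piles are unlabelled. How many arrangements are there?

A partial list (first 12 by largest part):
6, 8, 8
2, 4, 8, 8
2, 2, 2, 8, 8
2, 6, 6, 8
4, 4, 6, 8
2, 2, 4, 6, 8
2, 2, 2, 2, 6, 8
2, 4, 4, 4, 8
2, 2, 2, 4, 4, 8
2, 2, 2, 2, 2, 4, 8
2, 2, 2, 2, 2, 2, 2, 8
4, 6, 6, 6
…and 15 more, for 27 total.

27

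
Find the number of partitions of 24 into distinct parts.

122

There are 122 such partitions.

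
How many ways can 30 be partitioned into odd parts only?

296

Systematic enumeration (by largest part, then next-largest, …) yields 296.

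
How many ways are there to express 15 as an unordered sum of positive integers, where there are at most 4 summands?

There are too many to list fully; the first 12 (by largest part) are:
15
14+1
13+2
13+1+1
12+3
12+2+1
12+1+1+1
11+4
11+3+1
11+2+2
11+2+1+1
10+5
…and 42 more, for 54 total.

54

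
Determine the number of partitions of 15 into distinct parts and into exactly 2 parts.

The partitions of 15 that satisfy the conditions:
14+1
13+2
12+3
11+4
10+5
9+6
8+7
That's 7 in total.

7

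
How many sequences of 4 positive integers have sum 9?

By stars and bars with positive parts, the count is C(8,3) = 56.

56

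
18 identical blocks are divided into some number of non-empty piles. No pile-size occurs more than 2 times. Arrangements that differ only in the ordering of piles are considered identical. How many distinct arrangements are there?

Systematic enumeration (by largest part, then next-largest, …) yields 135.

135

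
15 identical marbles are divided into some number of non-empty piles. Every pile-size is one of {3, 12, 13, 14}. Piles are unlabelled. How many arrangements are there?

Listing the qualifying partitions of 15:
3,12
3,3,3,3,3

2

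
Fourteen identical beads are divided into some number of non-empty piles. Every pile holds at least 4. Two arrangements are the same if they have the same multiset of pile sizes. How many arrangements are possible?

Enumerating:
14
10 + 4
9 + 5
8 + 6
7 + 7
6 + 4 + 4
5 + 5 + 4
That's 7 in total.

7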